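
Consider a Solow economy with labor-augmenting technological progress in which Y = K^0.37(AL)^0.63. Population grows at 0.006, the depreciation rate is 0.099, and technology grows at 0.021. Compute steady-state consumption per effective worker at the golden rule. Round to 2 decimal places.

c_gold ≈ 1.19

The effective depreciation rate is n + g + δ = 0.006 + 0.021 + 0.099 = 0.126.
Golden rule sets MPK = n+g+δ: 0.37·k^(0.37−1) = 0.126, so k_gold = (0.37/0.126)^(1/0.63) ≈ 5.5283.
y_gold = 5.5283^0.37 ≈ 1.8826.
c_gold = y_gold − (n+g+δ)·k_gold = 1.8826 − 0.126·5.5283 ≈ 1.1860.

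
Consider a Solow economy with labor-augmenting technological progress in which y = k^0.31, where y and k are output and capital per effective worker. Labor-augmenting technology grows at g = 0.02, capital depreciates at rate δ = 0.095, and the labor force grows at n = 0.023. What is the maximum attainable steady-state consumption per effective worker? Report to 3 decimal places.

The effective depreciation rate is n + g + δ = 0.023 + 0.02 + 0.095 = 0.138.
Setting f'(k) = n+g+δ gives 0.31·k^(0.31−1) = 0.138, hence k_gold = (0.31/0.138)^(1/0.69) ≈ 3.2314.
y_gold = 3.2314^0.31 ≈ 1.4385.
c_gold = y_gold − (n+g+δ)·k_gold = 1.4385 − 0.138·3.2314 ≈ 0.9926.

c_gold ≈ 0.993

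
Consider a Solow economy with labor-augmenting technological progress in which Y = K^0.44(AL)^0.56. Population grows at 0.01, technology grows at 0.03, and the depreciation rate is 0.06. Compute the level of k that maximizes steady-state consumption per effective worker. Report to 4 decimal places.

n + g + δ = 0.01 + 0.03 + 0.06 = 0.1.
Setting f'(k) = n+g+δ gives 0.44·k^(0.44−1) = 0.1, hence k_gold = (0.44/0.1)^(1/0.56) ≈ 14.0936.

k_gold ≈ 14.0936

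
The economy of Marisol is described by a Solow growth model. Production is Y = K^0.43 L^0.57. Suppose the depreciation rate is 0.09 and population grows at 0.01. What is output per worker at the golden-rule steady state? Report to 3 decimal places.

y_gold ≈ 3.005

n + δ = 0.01 + 0.09 = 0.1.
Golden rule sets MPK = n+δ: 0.43·k^(0.43−1) = 0.1, so k_gold = (0.43/0.1)^(1/0.57) ≈ 12.9225.
Output: y_gold = k_gold^0.43 = 12.9225^0.43 ≈ 3.0052.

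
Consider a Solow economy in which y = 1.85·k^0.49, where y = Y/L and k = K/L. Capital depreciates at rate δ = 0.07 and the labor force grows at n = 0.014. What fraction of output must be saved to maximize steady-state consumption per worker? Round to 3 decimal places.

s_gold = 0.490

Break-even investment rate: n + δ = 0.014 + 0.07 = 0.084.
At the golden rule MPK = n+δ, and in any Cobb-Douglas steady state s = (n+δ)·k/y = MPK·k/y = capital's share 0.49.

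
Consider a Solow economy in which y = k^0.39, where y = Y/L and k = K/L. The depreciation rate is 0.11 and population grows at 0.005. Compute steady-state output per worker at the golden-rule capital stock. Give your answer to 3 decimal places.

y_gold ≈ 2.183

Break-even investment rate: n + δ = 0.005 + 0.11 = 0.115.
Maximizing c = f(k) − (n+δ)·k gives f'(k) = n+δ, i.e. 0.39·k^(0.39−1) = 0.115, so k_gold = (0.39/0.115)^(1/0.61) ≈ 7.4038.
Output: y_gold = k_gold^0.39 = 7.4038^0.39 ≈ 2.1832.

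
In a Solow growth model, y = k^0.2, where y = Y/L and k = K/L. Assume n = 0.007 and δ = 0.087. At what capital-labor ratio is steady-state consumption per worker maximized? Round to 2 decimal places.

The effective depreciation rate is n + δ = 0.007 + 0.087 = 0.094.
Golden rule sets MPK = n+δ: 0.2·k^(0.2−1) = 0.094, so k_gold = (0.2/0.094)^(1/0.8) ≈ 2.5697.

k_gold ≈ 2.57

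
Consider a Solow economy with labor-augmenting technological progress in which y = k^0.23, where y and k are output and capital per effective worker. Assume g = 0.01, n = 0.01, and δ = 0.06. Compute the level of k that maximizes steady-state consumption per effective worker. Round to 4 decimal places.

Capital per effective worker breaks even when investment replaces (n + g + δ)·k; here n + g + δ = 0.08.
Setting f'(k) = n+g+δ gives 0.23·k^(0.23−1) = 0.08, hence k_gold = (0.23/0.08)^(1/0.77) ≈ 3.9412.

k_gold ≈ 3.9412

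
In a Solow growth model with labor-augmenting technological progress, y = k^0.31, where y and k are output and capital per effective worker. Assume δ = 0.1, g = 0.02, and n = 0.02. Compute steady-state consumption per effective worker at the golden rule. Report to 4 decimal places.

Break-even investment rate: n + g + δ = 0.02 + 0.02 + 0.1 = 0.14.
Golden rule sets MPK = n+g+δ: 0.31·k^(0.31−1) = 0.14, so k_gold = (0.31/0.14)^(1/0.69) ≈ 3.1647.
y_gold = 3.1647^0.31 ≈ 1.4292.
c_gold = y_gold − (n+g+δ)·k_gold = 1.4292 − 0.14·3.1647 ≈ 0.9862.

c_gold ≈ 0.9862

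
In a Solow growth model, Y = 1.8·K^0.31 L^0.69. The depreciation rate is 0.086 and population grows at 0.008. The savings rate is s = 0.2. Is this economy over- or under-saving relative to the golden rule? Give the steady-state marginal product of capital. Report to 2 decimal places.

The effective depreciation rate is n + δ = 0.008 + 0.086 = 0.094.
Steady-state k*: s·A·k^0.31 = 0.094·k gives k* = (0.2·1.8/0.094)^(1/0.69) ≈ 7.0013.
MPK = 0.31·1.8·7.0013^(-0.69) ≈ 0.1457.
MPK > n+δ = 0.094, so the economy is dynamically efficient (under-saving).

under-saving; MPK ≈ 0.15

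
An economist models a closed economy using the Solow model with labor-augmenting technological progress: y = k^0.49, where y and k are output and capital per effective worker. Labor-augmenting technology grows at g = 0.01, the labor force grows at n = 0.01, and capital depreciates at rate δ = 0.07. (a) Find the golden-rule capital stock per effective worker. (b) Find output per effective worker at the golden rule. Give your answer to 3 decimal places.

n + g + δ = 0.01 + 0.01 + 0.07 = 0.09.
Setting f'(k) = n+g+δ gives 0.49·k^(0.49−1) = 0.09, hence k_gold = (0.49/0.09)^(1/0.51) ≈ 27.7362.
y_gold = 27.7362^0.49 ≈ 5.0944.

(a) k_gold ≈ 27.736; (b) y_gold ≈ 5.094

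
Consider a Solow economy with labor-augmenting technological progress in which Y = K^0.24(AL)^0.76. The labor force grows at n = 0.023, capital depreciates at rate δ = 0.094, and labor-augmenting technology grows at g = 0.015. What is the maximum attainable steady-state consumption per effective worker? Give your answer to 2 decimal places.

n + g + δ = 0.023 + 0.015 + 0.094 = 0.132.
Setting f'(k) = n+g+δ gives 0.24·k^(0.24−1) = 0.132, hence k_gold = (0.24/0.132)^(1/0.76) ≈ 2.1960.
y_gold = 2.1960^0.24 ≈ 1.2078.
c_gold = y_gold − (n+g+δ)·k_gold = 1.2078 − 0.132·2.1960 ≈ 0.9179.

c_gold ≈ 0.92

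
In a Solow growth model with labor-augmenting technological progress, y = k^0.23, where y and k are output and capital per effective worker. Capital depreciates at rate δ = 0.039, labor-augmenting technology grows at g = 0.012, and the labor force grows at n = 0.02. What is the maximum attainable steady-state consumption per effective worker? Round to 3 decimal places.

Capital per effective worker breaks even when investment replaces (n + g + δ)·k; here n + g + δ = 0.071.
Golden rule sets MPK = n+g+δ: 0.23·k^(0.23−1) = 0.071, so k_gold = (0.23/0.071)^(1/0.77) ≈ 4.6020.
y_gold = 4.6020^0.23 ≈ 1.4206.
c_gold = y_gold − (n+g+δ)·k_gold = 1.4206 − 0.071·4.6020 ≈ 1.0939.

c_gold ≈ 1.094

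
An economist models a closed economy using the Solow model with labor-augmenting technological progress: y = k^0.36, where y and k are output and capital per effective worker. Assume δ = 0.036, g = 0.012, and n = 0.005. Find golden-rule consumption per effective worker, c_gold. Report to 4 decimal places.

c_gold ≈ 1.8802

The effective depreciation rate is n + g + δ = 0.005 + 0.012 + 0.036 = 0.053.
Golden rule sets MPK = n+g+δ: 0.36·k^(0.36−1) = 0.053, so k_gold = (0.36/0.053)^(1/0.64) ≈ 19.9545.
y_gold = 19.9545^0.36 ≈ 2.9378.
c_gold = y_gold − (n+g+δ)·k_gold = 2.9378 − 0.053·19.9545 ≈ 1.8802.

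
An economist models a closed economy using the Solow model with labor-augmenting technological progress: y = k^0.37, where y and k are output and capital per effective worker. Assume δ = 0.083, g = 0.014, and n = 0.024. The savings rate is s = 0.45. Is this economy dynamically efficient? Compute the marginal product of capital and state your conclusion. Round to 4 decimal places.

dynamically inefficient; MPK ≈ 0.0995

The effective depreciation rate is n + g + δ = 0.024 + 0.014 + 0.083 = 0.121.
Steady-state k*: s·k^0.37 = 0.121·k gives k* = (0.45/0.121)^(1/0.63) ≈ 8.0434.
MPK = 0.37·8.0434^(-0.63) ≈ 0.0995.
MPK < n+g+δ = 0.121, so the economy is dynamically inefficient (over-saving).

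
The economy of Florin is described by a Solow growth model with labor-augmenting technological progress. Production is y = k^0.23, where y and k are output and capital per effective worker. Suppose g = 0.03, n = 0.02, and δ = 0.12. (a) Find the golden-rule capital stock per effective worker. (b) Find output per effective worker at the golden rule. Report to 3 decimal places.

n + g + δ = 0.02 + 0.03 + 0.12 = 0.17.
Golden rule sets MPK = n+g+δ: 0.23·k^(0.23−1) = 0.17, so k_gold = (0.23/0.17)^(1/0.77) ≈ 1.4808.
y_gold = 1.4808^0.23 ≈ 1.0945.

(a) k_gold ≈ 1.481; (b) y_gold ≈ 1.094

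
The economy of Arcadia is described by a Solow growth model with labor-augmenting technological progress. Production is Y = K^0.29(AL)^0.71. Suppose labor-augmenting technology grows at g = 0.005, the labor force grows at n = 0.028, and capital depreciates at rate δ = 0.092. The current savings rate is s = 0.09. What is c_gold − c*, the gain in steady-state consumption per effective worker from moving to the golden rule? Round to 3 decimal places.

Δc ≈ 0.206

Capital per effective worker breaks even when investment replaces (n + g + δ)·k; here n + g + δ = 0.125.
Current steady state (s = 0.09): k* = (0.09/0.125)^(1/0.71) ≈ 0.6296, y* = 0.6296^0.29 ≈ 0.8744, c* = (1−0.09)·0.8744 ≈ 0.7957.
Maximizing c = f(k) − (n+g+δ)·k gives f'(k) = n+g+δ, i.e. 0.29·k^(0.29−1) = 0.125, so k_gold = (0.29/0.125)^(1/0.71) ≈ 3.2717.
y_gold = 3.2717^0.29 ≈ 1.4102, c_gold = y_gold − 0.125·k_gold ≈ 1.0012.
Gain: Δc = 1.0012 − 0.7957 ≈ 0.2055.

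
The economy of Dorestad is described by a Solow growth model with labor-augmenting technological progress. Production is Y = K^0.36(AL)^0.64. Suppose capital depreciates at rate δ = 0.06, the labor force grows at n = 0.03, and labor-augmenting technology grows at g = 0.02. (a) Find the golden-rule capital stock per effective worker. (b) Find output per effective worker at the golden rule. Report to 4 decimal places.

(a) k_gold ≈ 6.3760; (b) y_gold ≈ 1.9482

The effective depreciation rate is n + g + δ = 0.03 + 0.02 + 0.06 = 0.11.
At the golden rule the marginal product of capital equals n+g+δ: 0.36·k^(0.36−1) = 0.11. Solving, k_gold = (0.36/0.11)^(1/0.64) ≈ 6.3760.
y_gold = 6.3760^0.36 ≈ 1.9482.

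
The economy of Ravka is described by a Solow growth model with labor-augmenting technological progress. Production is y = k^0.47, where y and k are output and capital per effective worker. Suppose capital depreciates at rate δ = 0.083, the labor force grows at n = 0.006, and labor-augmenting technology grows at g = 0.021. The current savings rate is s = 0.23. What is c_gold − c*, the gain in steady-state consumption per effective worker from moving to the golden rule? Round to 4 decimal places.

Δc ≈ 0.4402

Capital per effective worker breaks even when investment replaces (n + g + δ)·k; here n + g + δ = 0.11.
Current steady state (s = 0.23): k* = (0.23/0.11)^(1/0.53) ≈ 4.0217, y* = 4.0217^0.47 ≈ 1.9234, c* = (1−0.23)·1.9234 ≈ 1.4810.
Maximizing c = f(k) − (n+g+δ)·k gives f'(k) = n+g+δ, i.e. 0.47·k^(0.47−1) = 0.11, so k_gold = (0.47/0.11)^(1/0.53) ≈ 15.4885.
y_gold = 15.4885^0.47 ≈ 3.6250, c_gold = y_gold − 0.11·k_gold ≈ 1.9212.
Gain: Δc = 1.9212 − 1.4810 ≈ 0.4402.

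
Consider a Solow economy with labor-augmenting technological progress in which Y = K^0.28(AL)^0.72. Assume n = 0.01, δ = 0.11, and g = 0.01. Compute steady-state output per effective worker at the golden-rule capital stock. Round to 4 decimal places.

The effective depreciation rate is n + g + δ = 0.01 + 0.01 + 0.11 = 0.13.
Maximizing c = f(k) − (n+g+δ)·k gives f'(k) = n+g+δ, i.e. 0.28·k^(0.28−1) = 0.13, so k_gold = (0.28/0.13)^(1/0.72) ≈ 2.9027.
Output: y_gold = k_gold^0.28 = 2.9027^0.28 ≈ 1.3477.

y_gold ≈ 1.3477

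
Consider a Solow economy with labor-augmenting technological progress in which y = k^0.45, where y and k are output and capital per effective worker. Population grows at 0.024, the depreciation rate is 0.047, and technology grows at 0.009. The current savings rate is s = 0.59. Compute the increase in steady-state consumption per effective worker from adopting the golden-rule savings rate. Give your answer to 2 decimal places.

Δc ≈ 0.16

Break-even investment rate: n + g + δ = 0.024 + 0.009 + 0.047 = 0.08.
Current steady state (s = 0.59): k* = (0.59/0.08)^(1/0.55) ≈ 37.8224, y* = 37.8224^0.45 ≈ 5.1285, c* = (1−0.59)·5.1285 ≈ 2.1027.
Golden rule sets MPK = n+g+δ: 0.45·k^(0.45−1) = 0.08, so k_gold = (0.45/0.08)^(1/0.55) ≈ 23.1132.
y_gold = 23.1132^0.45 ≈ 4.1090, c_gold = y_gold − 0.08·k_gold ≈ 2.2600.
Gain: Δc = 2.2600 − 2.1027 ≈ 0.1573.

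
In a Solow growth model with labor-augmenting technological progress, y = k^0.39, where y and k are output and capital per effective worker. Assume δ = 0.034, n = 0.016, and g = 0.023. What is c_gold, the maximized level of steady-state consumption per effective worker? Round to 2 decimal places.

Break-even investment rate: n + g + δ = 0.016 + 0.023 + 0.034 = 0.073.
Setting f'(k) = n+g+δ gives 0.39·k^(0.39−1) = 0.073, hence k_gold = (0.39/0.073)^(1/0.61) ≈ 15.5962.
y_gold = 15.5962^0.39 ≈ 2.9193.
c_gold = y_gold − (n+g+δ)·k_gold = 2.9193 − 0.073·15.5962 ≈ 1.7808.

c_gold ≈ 1.78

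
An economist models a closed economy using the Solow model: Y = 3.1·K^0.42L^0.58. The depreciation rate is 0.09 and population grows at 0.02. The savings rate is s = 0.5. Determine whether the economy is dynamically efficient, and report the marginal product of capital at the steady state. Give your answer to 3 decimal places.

dynamically inefficient; MPK ≈ 0.092

Break-even investment rate: n + δ = 0.02 + 0.09 = 0.11.
Steady-state k*: s·A·k^0.42 = 0.11·k gives k* = (0.5·3.1/0.11)^(1/0.58) ≈ 95.7038.
MPK = 0.42·3.1·95.7038^(-0.58) ≈ 0.0924.
MPK < n+δ = 0.11, so the economy is dynamically inefficient (over-saving).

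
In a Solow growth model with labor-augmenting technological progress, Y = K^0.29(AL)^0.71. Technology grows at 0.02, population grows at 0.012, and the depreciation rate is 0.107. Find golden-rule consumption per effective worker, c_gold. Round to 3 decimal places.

c_gold ≈ 0.959

Break-even investment rate: n + g + δ = 0.012 + 0.02 + 0.107 = 0.139.
Setting f'(k) = n+g+δ gives 0.29·k^(0.29−1) = 0.139, hence k_gold = (0.29/0.139)^(1/0.71) ≈ 2.8173.
y_gold = 2.8173^0.29 ≈ 1.3504.
c_gold = y_gold − (n+g+δ)·k_gold = 1.3504 − 0.139·2.8173 ≈ 0.9588.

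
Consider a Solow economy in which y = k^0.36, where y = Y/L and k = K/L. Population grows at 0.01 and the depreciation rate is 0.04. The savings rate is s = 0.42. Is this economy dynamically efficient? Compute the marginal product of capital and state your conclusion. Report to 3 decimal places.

dynamically inefficient; MPK ≈ 0.043

Capital per worker breaks even when investment replaces (n + δ)·k; here n + δ = 0.05.
Steady-state k*: s·k^0.36 = 0.05·k gives k* = (0.42/0.05)^(1/0.64) ≈ 27.8091.
MPK = 0.36·27.8091^(-0.64) ≈ 0.0429.
MPK < n+δ = 0.05, so the economy is dynamically inefficient (over-saving).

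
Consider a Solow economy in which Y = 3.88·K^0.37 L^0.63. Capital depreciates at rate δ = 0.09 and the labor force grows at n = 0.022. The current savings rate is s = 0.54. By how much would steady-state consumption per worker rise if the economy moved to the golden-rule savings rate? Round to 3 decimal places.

Break-even investment rate: n + δ = 0.022 + 0.09 = 0.112.
Current steady state (s = 0.54): k* = (0.54·3.88/0.112)^(1/0.63) ≈ 104.4863, y* = 3.88·104.4863^0.37 ≈ 21.6712, c* = (1−0.54)·21.6712 ≈ 9.9688.
Golden rule sets MPK = n+δ: 0.37·3.88·k^(0.37−1) = 0.112, so k_gold = (0.37·3.88/0.112)^(1/0.63) ≈ 57.3373.
y_gold = 3.88·57.3373^0.37 ≈ 17.3562, c_gold = y_gold − 0.112·k_gold ≈ 10.9344.
Gain: Δc = 10.9344 − 9.9688 ≈ 0.9656.

Δc ≈ 0.966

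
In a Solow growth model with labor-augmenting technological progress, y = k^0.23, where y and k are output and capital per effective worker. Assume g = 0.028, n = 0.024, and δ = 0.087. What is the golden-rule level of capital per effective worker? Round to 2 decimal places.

k_gold ≈ 1.92

Break-even investment rate: n + g + δ = 0.024 + 0.028 + 0.087 = 0.139.
At the golden rule the marginal product of capital equals n+g+δ: 0.23·k^(0.23−1) = 0.139. Solving, k_gold = (0.23/0.139)^(1/0.77) ≈ 1.9233.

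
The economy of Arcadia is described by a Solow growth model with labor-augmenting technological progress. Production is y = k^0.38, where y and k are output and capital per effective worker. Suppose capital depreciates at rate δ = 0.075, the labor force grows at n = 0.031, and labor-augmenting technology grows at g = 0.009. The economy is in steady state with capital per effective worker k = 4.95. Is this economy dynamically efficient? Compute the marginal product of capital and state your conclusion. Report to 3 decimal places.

n + g + δ = 0.031 + 0.009 + 0.075 = 0.115.
MPK = 0.38·k^(0.38−1) = 0.38·4.95^(-0.62) ≈ 0.1410.
MPK > 0.115, so the economy is dynamically efficient (under-saving).

dynamically efficient; MPK ≈ 0.141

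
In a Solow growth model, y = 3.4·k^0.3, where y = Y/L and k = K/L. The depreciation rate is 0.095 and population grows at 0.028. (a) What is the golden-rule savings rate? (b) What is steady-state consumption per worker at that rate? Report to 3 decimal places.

(a) s_gold = 0.300; (b) c_gold ≈ 5.893

Break-even investment rate: n + δ = 0.028 + 0.095 = 0.123.
For Cobb-Douglas, s_gold equals capital's share: s_gold = 0.3.
Setting f'(k) = n+δ gives 0.3·3.4·k^(0.3−1) = 0.123, hence k_gold = (0.3·3.4/0.123)^(1/0.7) ≈ 20.5315.
y_gold = 3.4·20.5315^0.3 ≈ 8.4179; c_gold = (1−0.3)·y_gold ≈ 5.8926.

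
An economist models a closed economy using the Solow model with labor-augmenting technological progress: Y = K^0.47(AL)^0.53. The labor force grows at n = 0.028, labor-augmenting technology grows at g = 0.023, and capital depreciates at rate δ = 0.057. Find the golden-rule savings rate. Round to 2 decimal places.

s_gold = 0.47

Break-even investment rate: n + g + δ = 0.028 + 0.023 + 0.057 = 0.108.
At the golden rule MPK = n+g+δ, and in any Cobb-Douglas steady state s = (n+g+δ)·k/y = MPK·k/y = capital's share 0.47.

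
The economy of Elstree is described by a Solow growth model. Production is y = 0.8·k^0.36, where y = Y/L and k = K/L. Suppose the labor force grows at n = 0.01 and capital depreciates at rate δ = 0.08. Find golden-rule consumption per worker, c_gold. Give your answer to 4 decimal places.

c_gold ≈ 0.9850

Break-even investment rate: n + δ = 0.01 + 0.08 = 0.09.
Maximizing c = f(k) − (n+δ)·k gives f'(k) = n+δ, i.e. 0.36·0.8·k^(0.36−1) = 0.09, so k_gold = (0.36·0.8/0.09)^(1/0.64) ≈ 6.1560.
y_gold = 0.8·6.1560^0.36 ≈ 1.5390.
c_gold = y_gold − (n+δ)·k_gold = 1.5390 − 0.09·6.1560 ≈ 0.9850.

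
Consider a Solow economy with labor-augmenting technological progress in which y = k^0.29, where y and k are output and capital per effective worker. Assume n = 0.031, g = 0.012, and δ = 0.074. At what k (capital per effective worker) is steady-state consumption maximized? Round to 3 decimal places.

k_gold ≈ 3.591

Break-even investment rate: n + g + δ = 0.031 + 0.012 + 0.074 = 0.117.
Setting f'(k) = n+g+δ gives 0.29·k^(0.29−1) = 0.117, hence k_gold = (0.29/0.117)^(1/0.71) ≈ 3.5911.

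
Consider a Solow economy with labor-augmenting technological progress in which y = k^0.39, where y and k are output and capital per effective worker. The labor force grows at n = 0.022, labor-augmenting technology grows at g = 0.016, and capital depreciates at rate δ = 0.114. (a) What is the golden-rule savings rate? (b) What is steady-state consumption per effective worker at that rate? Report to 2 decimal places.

n + g + δ = 0.022 + 0.016 + 0.114 = 0.152.
For Cobb-Douglas, s_gold equals capital's share: s_gold = 0.39.
At the golden rule the marginal product of capital equals n+g+δ: 0.39·k^(0.39−1) = 0.152. Solving, k_gold = (0.39/0.152)^(1/0.61) ≈ 4.6866.
y_gold = 4.6866^0.39 ≈ 1.8266; c_gold = (1−0.39)·y_gold ≈ 1.1142.

(a) s_gold = 0.39; (b) c_gold ≈ 1.11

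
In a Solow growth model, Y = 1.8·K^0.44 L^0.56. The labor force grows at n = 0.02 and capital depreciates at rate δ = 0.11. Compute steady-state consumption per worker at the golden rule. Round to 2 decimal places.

c_gold ≈ 4.17

n + δ = 0.02 + 0.11 = 0.13.
Setting f'(k) = n+δ gives 0.44·1.8·k^(0.44−1) = 0.13, hence k_gold = (0.44·1.8/0.13)^(1/0.56) ≈ 25.1997.
y_gold = 1.8·25.1997^0.44 ≈ 7.4454.
c_gold = y_gold − (n+δ)·k_gold = 7.4454 − 0.13·25.1997 ≈ 4.1694.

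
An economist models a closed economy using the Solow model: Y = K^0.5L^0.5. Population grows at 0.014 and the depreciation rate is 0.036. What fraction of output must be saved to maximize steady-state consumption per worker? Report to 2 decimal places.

s_gold = 0.50

The effective depreciation rate is n + δ = 0.014 + 0.036 = 0.05.
At the golden rule MPK = n+δ, and in any Cobb-Douglas steady state s = (n+δ)·k/y = MPK·k/y = capital's share 0.5.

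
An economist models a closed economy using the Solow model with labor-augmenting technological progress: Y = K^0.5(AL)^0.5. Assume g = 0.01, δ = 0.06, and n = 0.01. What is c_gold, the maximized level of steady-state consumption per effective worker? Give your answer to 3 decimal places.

c_gold ≈ 3.125

Capital per effective worker breaks even when investment replaces (n + g + δ)·k; here n + g + δ = 0.08.
At the golden rule the marginal product of capital equals n+g+δ: 0.5·k^(0.5−1) = 0.08. Solving, k_gold = (0.5/0.08)^(1/0.5) ≈ 39.0625.
y_gold = 39.0625^0.5 ≈ 6.2500.
c_gold = y_gold − (n+g+δ)·k_gold = 6.2500 − 0.08·39.0625 ≈ 3.1250.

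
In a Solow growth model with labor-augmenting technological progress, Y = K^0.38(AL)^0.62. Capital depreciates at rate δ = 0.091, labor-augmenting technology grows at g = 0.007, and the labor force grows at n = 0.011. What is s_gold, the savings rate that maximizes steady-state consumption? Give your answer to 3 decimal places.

Capital per effective worker breaks even when investment replaces (n + g + δ)·k; here n + g + δ = 0.109.
At the golden rule MPK = n+g+δ, and in any Cobb-Douglas steady state s = (n+g+δ)·k/y = MPK·k/y = capital's share 0.38.

s_gold = 0.380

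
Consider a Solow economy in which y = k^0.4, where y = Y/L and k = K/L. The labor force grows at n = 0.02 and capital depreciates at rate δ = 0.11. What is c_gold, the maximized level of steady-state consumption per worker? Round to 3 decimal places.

c_gold ≈ 1.269

Capital per worker breaks even when investment replaces (n + δ)·k; here n + δ = 0.13.
Golden rule sets MPK = n+δ: 0.4·k^(0.4−1) = 0.13, so k_gold = (0.4/0.13)^(1/0.6) ≈ 6.5092.
y_gold = 6.5092^0.4 ≈ 2.1155.
c_gold = y_gold − (n+δ)·k_gold = 2.1155 − 0.13·6.5092 ≈ 1.2693.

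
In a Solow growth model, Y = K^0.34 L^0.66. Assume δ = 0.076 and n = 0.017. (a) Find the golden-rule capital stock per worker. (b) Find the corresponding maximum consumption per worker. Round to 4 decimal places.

(a) k_gold ≈ 7.1289; (b) c_gold ≈ 1.2870

Break-even investment rate: n + δ = 0.017 + 0.076 = 0.093.
Golden rule sets MPK = n+δ: 0.34·k^(0.34−1) = 0.093, so k_gold = (0.34/0.093)^(1/0.66) ≈ 7.1289.
y_gold = 7.1289^0.34 ≈ 1.9500; c_gold = y_gold − 0.093·k_gold ≈ 1.2870.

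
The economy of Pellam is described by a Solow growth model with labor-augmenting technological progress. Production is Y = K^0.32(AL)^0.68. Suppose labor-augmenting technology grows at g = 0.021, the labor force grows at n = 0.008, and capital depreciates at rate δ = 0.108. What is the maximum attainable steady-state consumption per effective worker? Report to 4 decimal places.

The effective depreciation rate is n + g + δ = 0.008 + 0.021 + 0.108 = 0.137.
Maximizing c = f(k) − (n+g+δ)·k gives f'(k) = n+g+δ, i.e. 0.32·k^(0.32−1) = 0.137, so k_gold = (0.32/0.137)^(1/0.68) ≈ 3.4818.
y_gold = 3.4818^0.32 ≈ 1.4907.
c_gold = y_gold − (n+g+δ)·k_gold = 1.4907 − 0.137·3.4818 ≈ 1.0136.

c_gold ≈ 1.0136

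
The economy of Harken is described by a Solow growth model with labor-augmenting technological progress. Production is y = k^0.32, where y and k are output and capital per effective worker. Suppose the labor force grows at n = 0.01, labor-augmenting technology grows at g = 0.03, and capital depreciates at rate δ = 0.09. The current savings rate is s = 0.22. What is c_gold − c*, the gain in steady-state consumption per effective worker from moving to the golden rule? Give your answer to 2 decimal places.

Break-even investment rate: n + g + δ = 0.01 + 0.03 + 0.09 = 0.13.
Current steady state (s = 0.22): k* = (0.22/0.13)^(1/0.68) ≈ 2.1677, y* = 2.1677^0.32 ≈ 1.2809, c* = (1−0.22)·1.2809 ≈ 0.9991.
Golden rule sets MPK = n+g+δ: 0.32·k^(0.32−1) = 0.13, so k_gold = (0.32/0.13)^(1/0.68) ≈ 3.7610.
y_gold = 3.7610^0.32 ≈ 1.5279, c_gold = y_gold − 0.13·k_gold ≈ 1.0390.
Gain: Δc = 1.0390 − 0.9991 ≈ 0.0399.

Δc ≈ 0.04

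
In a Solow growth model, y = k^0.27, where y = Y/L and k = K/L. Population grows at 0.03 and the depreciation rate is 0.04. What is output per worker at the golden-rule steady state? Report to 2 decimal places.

y_gold ≈ 1.65

Capital per worker breaks even when investment replaces (n + δ)·k; here n + δ = 0.07.
Setting f'(k) = n+δ gives 0.27·k^(0.27−1) = 0.07, hence k_gold = (0.27/0.07)^(1/0.73) ≈ 6.3548.
Output: y_gold = k_gold^0.27 = 6.3548^0.27 ≈ 1.6475.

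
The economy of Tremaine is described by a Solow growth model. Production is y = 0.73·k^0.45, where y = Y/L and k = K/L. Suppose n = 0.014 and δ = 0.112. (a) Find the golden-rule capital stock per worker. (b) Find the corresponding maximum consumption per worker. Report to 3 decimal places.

(a) k_gold ≈ 5.710; (b) c_gold ≈ 0.879

The effective depreciation rate is n + δ = 0.014 + 0.112 = 0.126.
Maximizing c = f(k) − (n+δ)·k gives f'(k) = n+δ, i.e. 0.45·0.73·k^(0.45−1) = 0.126, so k_gold = (0.45·0.73/0.126)^(1/0.55) ≈ 5.7104.
y_gold = 0.73·5.7104^0.45 ≈ 1.5989; c_gold = y_gold − 0.126·k_gold ≈ 0.8794.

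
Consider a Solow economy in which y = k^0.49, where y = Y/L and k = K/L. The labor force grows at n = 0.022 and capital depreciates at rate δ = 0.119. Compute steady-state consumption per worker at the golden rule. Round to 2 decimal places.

n + δ = 0.022 + 0.119 = 0.141.
Setting f'(k) = n+δ gives 0.49·k^(0.49−1) = 0.141, hence k_gold = (0.49/0.141)^(1/0.51) ≈ 11.5011.
y_gold = 11.5011^0.49 ≈ 3.3095.
c_gold = y_gold − (n+δ)·k_gold = 3.3095 − 0.141·11.5011 ≈ 1.6878.

c_gold ≈ 1.69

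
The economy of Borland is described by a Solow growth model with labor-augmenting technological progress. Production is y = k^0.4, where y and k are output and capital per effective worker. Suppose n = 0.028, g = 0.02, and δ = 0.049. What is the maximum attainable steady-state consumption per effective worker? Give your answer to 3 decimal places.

The effective depreciation rate is n + g + δ = 0.028 + 0.02 + 0.049 = 0.097.
At the golden rule the marginal product of capital equals n+g+δ: 0.4·k^(0.4−1) = 0.097. Solving, k_gold = (0.4/0.097)^(1/0.6) ≈ 10.6043.
y_gold = 10.6043^0.4 ≈ 2.5715.
c_gold = y_gold − (n+g+δ)·k_gold = 2.5715 − 0.097·10.6043 ≈ 1.5429.

c_gold ≈ 1.543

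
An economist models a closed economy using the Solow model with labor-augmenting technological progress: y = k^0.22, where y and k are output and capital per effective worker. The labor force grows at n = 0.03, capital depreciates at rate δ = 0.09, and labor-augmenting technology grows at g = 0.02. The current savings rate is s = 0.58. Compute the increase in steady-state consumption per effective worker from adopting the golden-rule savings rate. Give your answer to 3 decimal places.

Capital per effective worker breaks even when investment replaces (n + g + δ)·k; here n + g + δ = 0.14.
Current steady state (s = 0.58): k* = (0.58/0.14)^(1/0.78) ≈ 6.1860, y* = 6.1860^0.22 ≈ 1.4932, c* = (1−0.58)·1.4932 ≈ 0.6271.
Maximizing c = f(k) − (n+g+δ)·k gives f'(k) = n+g+δ, i.e. 0.22·k^(0.22−1) = 0.14, so k_gold = (0.22/0.14)^(1/0.78) ≈ 1.7851.
y_gold = 1.7851^0.22 ≈ 1.1360, c_gold = y_gold − 0.14·k_gold ≈ 0.8861.
Gain: Δc = 0.8861 − 0.6271 ≈ 0.2589.

Δc ≈ 0.259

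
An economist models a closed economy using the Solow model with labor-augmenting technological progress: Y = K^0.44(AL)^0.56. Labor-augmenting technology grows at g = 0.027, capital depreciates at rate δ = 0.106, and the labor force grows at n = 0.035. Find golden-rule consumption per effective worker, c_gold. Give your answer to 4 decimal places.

c_gold ≈ 1.1932

Break-even investment rate: n + g + δ = 0.035 + 0.027 + 0.106 = 0.168.
Golden rule sets MPK = n+g+δ: 0.44·k^(0.44−1) = 0.168, so k_gold = (0.44/0.168)^(1/0.56) ≈ 5.5806.
y_gold = 5.5806^0.44 ≈ 2.1308.
c_gold = y_gold − (n+g+δ)·k_gold = 2.1308 − 0.168·5.5806 ≈ 1.1932.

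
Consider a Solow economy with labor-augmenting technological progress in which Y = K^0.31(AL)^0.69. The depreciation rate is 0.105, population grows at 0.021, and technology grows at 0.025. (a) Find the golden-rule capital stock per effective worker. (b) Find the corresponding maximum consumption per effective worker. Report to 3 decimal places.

Break-even investment rate: n + g + δ = 0.021 + 0.025 + 0.105 = 0.151.
Setting f'(k) = n+g+δ gives 0.31·k^(0.31−1) = 0.151, hence k_gold = (0.31/0.151)^(1/0.69) ≈ 2.8362.
y_gold = 2.8362^0.31 ≈ 1.3815; c_gold = y_gold − 0.151·k_gold ≈ 0.9532.

(a) k_gold ≈ 2.836; (b) c_gold ≈ 0.953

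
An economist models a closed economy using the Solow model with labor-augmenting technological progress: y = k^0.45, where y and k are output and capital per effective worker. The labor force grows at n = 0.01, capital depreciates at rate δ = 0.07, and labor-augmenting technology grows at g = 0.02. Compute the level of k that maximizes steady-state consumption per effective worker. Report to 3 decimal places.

k_gold ≈ 15.405

Break-even investment rate: n + g + δ = 0.01 + 0.02 + 0.07 = 0.1.
Maximizing c = f(k) − (n+g+δ)·k gives f'(k) = n+g+δ, i.e. 0.45·k^(0.45−1) = 0.1, so k_gold = (0.45/0.1)^(1/0.55) ≈ 15.4049.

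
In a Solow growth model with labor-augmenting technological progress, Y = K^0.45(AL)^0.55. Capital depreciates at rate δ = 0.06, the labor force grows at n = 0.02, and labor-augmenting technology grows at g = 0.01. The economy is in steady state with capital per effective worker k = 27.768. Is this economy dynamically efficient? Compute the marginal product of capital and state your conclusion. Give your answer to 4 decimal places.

dynamically inefficient; MPK ≈ 0.0723

Capital per effective worker breaks even when investment replaces (n + g + δ)·k; here n + g + δ = 0.09.
MPK = 0.45·k^(0.45−1) = 0.45·27.768^(-0.55) ≈ 0.0723.
MPK < 0.09, so the economy is dynamically inefficient (over-saving).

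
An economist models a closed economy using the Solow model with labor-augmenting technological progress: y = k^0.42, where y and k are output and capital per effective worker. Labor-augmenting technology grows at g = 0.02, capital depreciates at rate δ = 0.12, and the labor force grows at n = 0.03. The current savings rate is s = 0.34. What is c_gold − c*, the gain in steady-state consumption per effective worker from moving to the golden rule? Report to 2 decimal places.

Break-even investment rate: n + g + δ = 0.03 + 0.02 + 0.12 = 0.17.
Current steady state (s = 0.34): k* = (0.34/0.17)^(1/0.58) ≈ 3.3038, y* = 3.3038^0.42 ≈ 1.6519, c* = (1−0.34)·1.6519 ≈ 1.0903.
Setting f'(k) = n+g+δ gives 0.42·k^(0.42−1) = 0.17, hence k_gold = (0.42/0.17)^(1/0.58) ≈ 4.7560.
y_gold = 4.7560^0.42 ≈ 1.9250, c_gold = y_gold − 0.17·k_gold ≈ 1.1165.
Gain: Δc = 1.1165 − 1.0903 ≈ 0.0263.

Δc ≈ 0.03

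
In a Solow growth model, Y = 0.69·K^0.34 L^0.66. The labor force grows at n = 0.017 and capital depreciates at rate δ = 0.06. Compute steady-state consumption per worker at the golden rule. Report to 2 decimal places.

Break-even investment rate: n + δ = 0.017 + 0.06 = 0.077.
Golden rule sets MPK = n+δ: 0.34·0.69·k^(0.34−1) = 0.077, so k_gold = (0.34·0.69/0.077)^(1/0.66) ≈ 5.4086.
y_gold = 0.69·5.4086^0.34 ≈ 1.2249.
c_gold = y_gold − (n+δ)·k_gold = 1.2249 − 0.077·5.4086 ≈ 0.8084.

c_gold ≈ 0.81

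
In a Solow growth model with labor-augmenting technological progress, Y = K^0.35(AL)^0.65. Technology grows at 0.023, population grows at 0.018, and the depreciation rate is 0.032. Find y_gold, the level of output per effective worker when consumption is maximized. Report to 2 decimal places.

n + g + δ = 0.018 + 0.023 + 0.032 = 0.073.
Maximizing c = f(k) − (n+g+δ)·k gives f'(k) = n+g+δ, i.e. 0.35·k^(0.35−1) = 0.073, so k_gold = (0.35/0.073)^(1/0.65) ≈ 11.1507.
Output: y_gold = k_gold^0.35 = 11.1507^0.35 ≈ 2.3257.

y_gold ≈ 2.33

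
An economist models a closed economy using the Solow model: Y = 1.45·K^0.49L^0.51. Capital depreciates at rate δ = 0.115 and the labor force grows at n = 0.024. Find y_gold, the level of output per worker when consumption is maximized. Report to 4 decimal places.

y_gold ≈ 6.9523

n + δ = 0.024 + 0.115 = 0.139.
Maximizing c = f(k) − (n+δ)·k gives f'(k) = n+δ, i.e. 0.49·1.45·k^(0.49−1) = 0.139, so k_gold = (0.49·1.45/0.139)^(1/0.51) ≈ 24.5083.
Output: y_gold = 1.45·k_gold^0.49 = 1.45·24.5083^0.49 ≈ 6.9523.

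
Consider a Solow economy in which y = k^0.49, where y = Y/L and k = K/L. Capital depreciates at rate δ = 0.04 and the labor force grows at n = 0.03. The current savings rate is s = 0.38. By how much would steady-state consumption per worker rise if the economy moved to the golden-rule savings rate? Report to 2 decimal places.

Δc ≈ 0.16

n + δ = 0.03 + 0.04 = 0.07.
Current steady state (s = 0.38): k* = (0.38/0.07)^(1/0.51) ≈ 27.5778, y* = 27.5778^0.49 ≈ 5.0801, c* = (1−0.38)·5.0801 ≈ 3.1497.
Golden rule sets MPK = n+δ: 0.49·k^(0.49−1) = 0.07, so k_gold = (0.49/0.07)^(1/0.51) ≈ 45.3999.
y_gold = 45.3999^0.49 ≈ 6.4857, c_gold = y_gold − 0.07·k_gold ≈ 3.3077.
Gain: Δc = 3.3077 − 3.1497 ≈ 0.1580.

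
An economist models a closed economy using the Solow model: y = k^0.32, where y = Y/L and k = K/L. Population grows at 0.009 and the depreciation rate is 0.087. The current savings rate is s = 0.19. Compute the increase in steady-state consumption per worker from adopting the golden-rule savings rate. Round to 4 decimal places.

Δc ≈ 0.0814

Capital per worker breaks even when investment replaces (n + δ)·k; here n + δ = 0.096.
Current steady state (s = 0.19): k* = (0.19/0.096)^(1/0.68) ≈ 2.7290, y* = 2.7290^0.32 ≈ 1.3789, c* = (1−0.19)·1.3789 ≈ 1.1169.
At the golden rule the marginal product of capital equals n+δ: 0.32·k^(0.32−1) = 0.096. Solving, k_gold = (0.32/0.096)^(1/0.68) ≈ 5.8741.
y_gold = 5.8741^0.32 ≈ 1.7622, c_gold = y_gold − 0.096·k_gold ≈ 1.1983.
Gain: Δc = 1.1983 − 1.1169 ≈ 0.0814.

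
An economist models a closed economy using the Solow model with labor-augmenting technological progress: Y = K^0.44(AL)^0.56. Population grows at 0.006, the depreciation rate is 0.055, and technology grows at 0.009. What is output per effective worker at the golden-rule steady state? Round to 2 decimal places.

Break-even investment rate: n + g + δ = 0.006 + 0.009 + 0.055 = 0.07.
Setting f'(k) = n+g+δ gives 0.44·k^(0.44−1) = 0.07, hence k_gold = (0.44/0.07)^(1/0.56) ≈ 26.6461.
Output: y_gold = k_gold^0.44 = 26.6461^0.44 ≈ 4.2391.

y_gold ≈ 4.24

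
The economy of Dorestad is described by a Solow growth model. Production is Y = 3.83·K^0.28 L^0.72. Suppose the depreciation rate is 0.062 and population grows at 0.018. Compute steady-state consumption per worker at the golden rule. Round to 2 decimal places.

c_gold ≈ 7.57

n + δ = 0.018 + 0.062 = 0.08.
Setting f'(k) = n+δ gives 0.28·3.83·k^(0.28−1) = 0.08, hence k_gold = (0.28·3.83/0.08)^(1/0.72) ≈ 36.7831.
y_gold = 3.83·36.7831^0.28 ≈ 10.5095.
c_gold = y_gold − (n+δ)·k_gold = 10.5095 − 0.08·36.7831 ≈ 7.5668.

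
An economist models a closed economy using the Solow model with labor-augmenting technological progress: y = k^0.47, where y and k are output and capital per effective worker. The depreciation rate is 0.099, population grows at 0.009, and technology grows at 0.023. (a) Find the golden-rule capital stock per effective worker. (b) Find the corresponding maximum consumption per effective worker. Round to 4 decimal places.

(a) k_gold ≈ 11.1389; (b) c_gold ≈ 1.6455

Capital per effective worker breaks even when investment replaces (n + g + δ)·k; here n + g + δ = 0.131.
At the golden rule the marginal product of capital equals n+g+δ: 0.47·k^(0.47−1) = 0.131. Solving, k_gold = (0.47/0.131)^(1/0.53) ≈ 11.1389.
y_gold = 11.1389^0.47 ≈ 3.1047; c_gold = y_gold − 0.131·k_gold ≈ 1.6455.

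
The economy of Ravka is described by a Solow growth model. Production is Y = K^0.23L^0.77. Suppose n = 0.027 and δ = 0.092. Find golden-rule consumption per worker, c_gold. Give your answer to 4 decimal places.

n + δ = 0.027 + 0.092 = 0.119.
At the golden rule the marginal product of capital equals n+δ: 0.23·k^(0.23−1) = 0.119. Solving, k_gold = (0.23/0.119)^(1/0.77) ≈ 2.3532.
y_gold = 2.3532^0.23 ≈ 1.2175.
c_gold = y_gold − (n+δ)·k_gold = 1.2175 − 0.119·2.3532 ≈ 0.9375.

c_gold ≈ 0.9375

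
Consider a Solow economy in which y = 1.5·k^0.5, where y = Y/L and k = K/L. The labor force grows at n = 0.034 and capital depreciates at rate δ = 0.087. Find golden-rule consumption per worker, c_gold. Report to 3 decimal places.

c_gold ≈ 4.649

Break-even investment rate: n + δ = 0.034 + 0.087 = 0.121.
Setting f'(k) = n+δ gives 0.5·1.5·k^(0.5−1) = 0.121, hence k_gold = (0.5·1.5/0.121)^(1/0.5) ≈ 38.4195.
y_gold = 1.5·38.4195^0.5 ≈ 9.2975.
c_gold = y_gold − (n+δ)·k_gold = 9.2975 − 0.121·38.4195 ≈ 4.6488.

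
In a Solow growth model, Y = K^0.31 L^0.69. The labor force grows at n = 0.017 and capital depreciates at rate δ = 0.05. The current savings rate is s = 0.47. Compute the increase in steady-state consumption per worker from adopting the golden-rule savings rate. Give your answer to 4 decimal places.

Δc ≈ 0.1016

Capital per worker breaks even when investment replaces (n + δ)·k; here n + δ = 0.067.
Current steady state (s = 0.47): k* = (0.47/0.067)^(1/0.69) ≈ 16.8314, y* = 16.8314^0.31 ≈ 2.3994, c* = (1−0.47)·2.3994 ≈ 1.2717.
Maximizing c = f(k) − (n+δ)·k gives f'(k) = n+δ, i.e. 0.31·k^(0.31−1) = 0.067, so k_gold = (0.31/0.067)^(1/0.69) ≈ 9.2084.
y_gold = 9.2084^0.31 ≈ 1.9902, c_gold = y_gold − 0.067·k_gold ≈ 1.3732.
Gain: Δc = 1.3732 − 1.2717 ≈ 0.1016.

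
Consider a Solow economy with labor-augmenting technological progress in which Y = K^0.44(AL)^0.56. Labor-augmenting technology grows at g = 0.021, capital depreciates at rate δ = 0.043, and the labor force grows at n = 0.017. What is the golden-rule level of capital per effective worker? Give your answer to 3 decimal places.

The effective depreciation rate is n + g + δ = 0.017 + 0.021 + 0.043 = 0.081.
At the golden rule the marginal product of capital equals n+g+δ: 0.44·k^(0.44−1) = 0.081. Solving, k_gold = (0.44/0.081)^(1/0.56) ≈ 20.5325.

k_gold ≈ 20.533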